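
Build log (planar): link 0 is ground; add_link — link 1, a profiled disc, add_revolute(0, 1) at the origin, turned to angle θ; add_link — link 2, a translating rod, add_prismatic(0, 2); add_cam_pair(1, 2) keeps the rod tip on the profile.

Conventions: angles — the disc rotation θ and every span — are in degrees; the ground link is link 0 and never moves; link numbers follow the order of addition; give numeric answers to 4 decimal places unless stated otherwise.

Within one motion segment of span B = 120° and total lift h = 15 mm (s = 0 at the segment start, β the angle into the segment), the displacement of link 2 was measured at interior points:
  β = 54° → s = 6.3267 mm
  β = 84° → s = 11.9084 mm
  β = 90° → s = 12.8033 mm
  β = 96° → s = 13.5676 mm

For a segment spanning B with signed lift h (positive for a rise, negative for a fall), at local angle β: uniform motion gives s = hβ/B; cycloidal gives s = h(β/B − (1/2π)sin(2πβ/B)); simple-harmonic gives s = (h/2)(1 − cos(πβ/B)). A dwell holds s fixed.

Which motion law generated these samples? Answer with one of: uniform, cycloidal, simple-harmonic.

candidates at β/B = r: uniform s = h·r (linear in β); cycloidal s = h·(r − sin(2πr)/(2π)); simple-harmonic s = (h/2)(1 − cos(πr))
β=54°: printed 6.3267 | uniform 6.7500, cycloidal 6.0123, simple-harmonic 6.3267
β=84°: printed 11.9084 | uniform 10.5000, cycloidal 12.7705, simple-harmonic 11.9084
β=90°: printed 12.8033 | uniform 11.2500, cycloidal 13.6373, simple-harmonic 12.8033
β=96°: printed 13.5676 | uniform 12.0000, cycloidal 14.2705, simple-harmonic 13.5676
only one law matches every sample → simple-harmonic

simple-harmonic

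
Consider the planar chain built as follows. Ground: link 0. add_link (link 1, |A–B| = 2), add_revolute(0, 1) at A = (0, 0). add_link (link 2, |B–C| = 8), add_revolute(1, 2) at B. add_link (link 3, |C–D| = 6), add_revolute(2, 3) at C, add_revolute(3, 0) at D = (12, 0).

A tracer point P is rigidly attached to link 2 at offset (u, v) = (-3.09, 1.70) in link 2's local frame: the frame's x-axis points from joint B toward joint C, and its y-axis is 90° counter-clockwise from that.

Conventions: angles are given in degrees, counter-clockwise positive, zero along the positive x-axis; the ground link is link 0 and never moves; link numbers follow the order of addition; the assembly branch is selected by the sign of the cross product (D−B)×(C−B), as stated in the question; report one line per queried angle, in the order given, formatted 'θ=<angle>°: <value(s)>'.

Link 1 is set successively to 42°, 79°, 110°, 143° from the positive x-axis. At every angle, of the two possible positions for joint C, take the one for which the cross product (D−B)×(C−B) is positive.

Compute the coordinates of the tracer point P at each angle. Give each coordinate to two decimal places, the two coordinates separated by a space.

A=(0,0), D=(12.00,0)
θ=42°: B = A + 2.00·(cos42°, sin42°) = (1.4863, 1.3383)
θ=42°: |BD| = 10.5985
θ=42°: circle(B,8.00) ∩ circle(D,6.00): a=6.6202, h=4.4914
θ=42°:   candidates: C₊=(8.6206,4.9578) cross=47.603; C₋=(7.4864,-3.9531) cross=-47.603
θ=42°:   branch + wants cross > 0 → take C=(8.6206,4.9578) (cross=47.603)
θ=42°: ex = (C−B)/|BC| = (0.8918,0.4524); ey = (-0.4524,0.8918)
θ=42°: P = B + -3.09·ex + 1.70·ey = (-2.0385,1.4563)
θ=79°: B = A + 2.00·(cos79°, sin79°) = (0.3816, 1.9633)
θ=79°: |BD| = 11.7831
θ=79°: circle(B,8.00) ∩ circle(D,6.00): a=7.0797, h=3.7253
θ=79°:   candidates: C₊=(7.9830,4.4569) cross=43.896; C₋=(6.7416,-2.8896) cross=-43.896
θ=79°:   branch + wants cross > 0 → take C=(7.9830,4.4569) (cross=43.896)
θ=79°: ex = (C−B)/|BC| = (0.9502,0.3117); ey = (-0.3117,0.9502)
θ=79°: P = B + -3.09·ex + 1.70·ey = (-3.0843,2.6154)
θ=110°: B = A + 2.00·(cos110°, sin110°) = (-0.6840, 1.8794)
θ=110°: |BD| = 12.8225
θ=110°: circle(B,8.00) ∩ circle(D,6.00): a=7.5031, h=2.7755
θ=110°:   candidates: C₊=(7.1448,3.5252) cross=35.590; C₋=(6.3312,-1.9659) cross=-35.590
θ=110°:   branch + wants cross > 0 → take C=(7.1448,3.5252) (cross=35.590)
θ=110°: ex = (C−B)/|BC| = (0.9786,0.2057); ey = (-0.2057,0.9786)
θ=110°: P = B + -3.09·ex + 1.70·ey = (-4.0577,2.9073)
θ=143°: B = A + 2.00·(cos143°, sin143°) = (-1.5973, 1.2036)
θ=143°: |BD| = 13.6504
θ=143°: circle(B,8.00) ∩ circle(D,6.00): a=7.8508, h=1.5377
θ=143°:   candidates: C₊=(6.3586,2.0431) cross=20.990; C₋=(6.0874,-1.0203) cross=-20.990
θ=143°:   branch + wants cross > 0 → take C=(6.3586,2.0431) (cross=20.990)
θ=143°: ex = (C−B)/|BC| = (0.9945,0.1049); ey = (-0.1049,0.9945)
θ=143°: P = B + -3.09·ex + 1.70·ey = (-4.8486,2.5700)

θ=42°: -2.04 1.46
θ=79°: -3.08 2.62
θ=110°: -4.06 2.91
θ=143°: -4.85 2.57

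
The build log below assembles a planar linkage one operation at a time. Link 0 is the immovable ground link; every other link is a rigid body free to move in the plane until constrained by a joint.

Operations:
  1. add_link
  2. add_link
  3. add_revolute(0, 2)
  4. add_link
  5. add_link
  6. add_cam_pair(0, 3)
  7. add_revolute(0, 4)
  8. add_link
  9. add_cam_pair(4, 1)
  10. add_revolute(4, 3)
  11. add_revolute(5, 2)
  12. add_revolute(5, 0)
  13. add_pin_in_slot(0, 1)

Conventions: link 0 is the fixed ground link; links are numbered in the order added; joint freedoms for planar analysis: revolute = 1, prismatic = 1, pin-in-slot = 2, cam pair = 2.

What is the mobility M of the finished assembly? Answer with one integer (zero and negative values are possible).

link 0 = ground. State L|J1|J2 = 1|0|0
+link1  2|0|0
+link2  3|0|0
R(0,2) f=1→J1  3|1|0
+link3  4|1|0
+link4  5|1|0
C(0,3) f=2→J2  5|1|1
R(0,4) f=1→J1  5|2|1
+link5  6|2|1
C(4,1) f=2→J2  6|2|2
R(4,3) f=1→J1  6|3|2
R(5,2) f=1→J1  6|4|2
R(5,0) f=1→J1  6|5|2
PS(0,1) f=2→J2  6|5|3
M = 3(6−1)−2·5−3 = 15−10−3 = 2

M = 2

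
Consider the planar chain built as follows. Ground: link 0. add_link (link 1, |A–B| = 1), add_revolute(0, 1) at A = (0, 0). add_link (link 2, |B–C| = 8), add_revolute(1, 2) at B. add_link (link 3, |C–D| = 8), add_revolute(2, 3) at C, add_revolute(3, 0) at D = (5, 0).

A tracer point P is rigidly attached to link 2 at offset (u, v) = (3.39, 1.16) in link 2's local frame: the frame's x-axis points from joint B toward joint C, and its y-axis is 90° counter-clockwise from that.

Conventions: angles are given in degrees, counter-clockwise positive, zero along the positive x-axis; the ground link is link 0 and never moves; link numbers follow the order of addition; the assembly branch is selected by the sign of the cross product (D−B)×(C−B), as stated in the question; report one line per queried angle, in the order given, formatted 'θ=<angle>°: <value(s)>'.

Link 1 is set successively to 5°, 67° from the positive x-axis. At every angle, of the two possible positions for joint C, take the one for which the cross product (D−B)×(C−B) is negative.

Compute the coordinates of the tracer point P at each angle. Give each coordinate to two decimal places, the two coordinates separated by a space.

A=(0,0), D=(5.00,0)
θ=5°: B = A + 1.00·(cos5°, sin5°) = (0.9962, 0.0872)
θ=5°: |BD| = 4.0048
θ=5°: circle(B,8.00) ∩ circle(D,8.00): a=2.0024, h=7.7454
θ=5°:   candidates: C₊=(3.1667,7.7871) cross=31.018; C₋=(2.8295,-7.6999) cross=-31.018
θ=5°:   branch - wants cross < 0 → take C=(2.8295,-7.6999) (cross=-31.018)
θ=5°: ex = (C−B)/|BC| = (0.2292,-0.9734); ey = (0.9734,0.2292)
θ=5°: P = B + 3.39·ex + 1.16·ey = (2.9022,-2.9468)
θ=67°: B = A + 1.00·(cos67°, sin67°) = (0.3907, 0.9205)
θ=67°: |BD| = 4.7003
θ=67°: circle(B,8.00) ∩ circle(D,8.00): a=2.3501, h=7.6470
θ=67°:   candidates: C₊=(4.1930,7.9592) cross=35.943; C₋=(1.1978,-7.0387) cross=-35.943
θ=67°:   branch - wants cross < 0 → take C=(1.1978,-7.0387) (cross=-35.943)
θ=67°: ex = (C−B)/|BC| = (0.1009,-0.9949); ey = (0.9949,0.1009)
θ=67°: P = B + 3.39·ex + 1.16·ey = (1.8868,-2.3352)

θ=5°: 2.90 -2.95
θ=67°: 1.89 -2.34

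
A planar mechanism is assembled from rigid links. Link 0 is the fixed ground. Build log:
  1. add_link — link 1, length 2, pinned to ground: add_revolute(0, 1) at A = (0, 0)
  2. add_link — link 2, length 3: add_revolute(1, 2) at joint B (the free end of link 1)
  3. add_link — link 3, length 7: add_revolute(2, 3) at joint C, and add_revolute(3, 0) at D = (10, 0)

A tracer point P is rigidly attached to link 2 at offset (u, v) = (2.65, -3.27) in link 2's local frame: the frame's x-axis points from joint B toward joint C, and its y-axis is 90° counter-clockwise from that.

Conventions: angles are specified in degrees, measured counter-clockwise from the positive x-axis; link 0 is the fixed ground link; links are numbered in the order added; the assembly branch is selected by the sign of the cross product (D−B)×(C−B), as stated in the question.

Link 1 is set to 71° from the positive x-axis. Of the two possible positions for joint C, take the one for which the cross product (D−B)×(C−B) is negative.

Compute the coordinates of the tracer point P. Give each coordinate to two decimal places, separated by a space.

A=(0,0), D=(10.00,0)
B = A + 2.00·(cos71°, sin71°) = (0.6511, 1.8910)
|BD| = 9.5382
circle(B,3.00) ∩ circle(D,7.00): a=2.6723, h=1.3634
  candidates: C₊=(3.5407,2.6976) cross=13.005; C₋=(3.0000,0.0249) cross=-13.005
  branch - wants cross < 0 → take C=(3.0000,0.0249) (cross=-13.005)
ex = (C−B)/|BC| = (0.7830,-0.6221); ey = (0.6221,0.7830)
P = B + 2.65·ex + -3.27·ey = (0.6919,-2.3177)

0.69 -2.32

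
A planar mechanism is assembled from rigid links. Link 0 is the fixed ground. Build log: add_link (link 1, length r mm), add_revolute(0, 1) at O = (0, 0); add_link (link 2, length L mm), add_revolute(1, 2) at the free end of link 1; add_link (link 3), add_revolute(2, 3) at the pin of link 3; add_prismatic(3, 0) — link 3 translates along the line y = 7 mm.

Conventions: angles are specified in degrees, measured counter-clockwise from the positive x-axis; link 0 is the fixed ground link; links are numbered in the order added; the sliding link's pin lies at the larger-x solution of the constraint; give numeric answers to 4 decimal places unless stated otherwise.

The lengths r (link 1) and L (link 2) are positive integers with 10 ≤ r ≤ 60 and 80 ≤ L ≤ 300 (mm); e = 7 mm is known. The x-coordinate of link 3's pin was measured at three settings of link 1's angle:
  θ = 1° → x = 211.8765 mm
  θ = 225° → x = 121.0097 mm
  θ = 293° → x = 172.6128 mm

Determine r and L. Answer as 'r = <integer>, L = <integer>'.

constraint per measurement: (x − r cos θ)² + (r sin θ − e)² = L²
subtracting the θ₁ and θ₂ equations cancels the r² and L² terms:
r = (x₁² − x₂²) / (2[(x₁cos θ₁ + e sin θ₁) − (x₂cos θ₂ + e sin θ₂)]) = 50.0000 → r = 50
L² = (x₁ − r cos θ₁)² + (r sin θ₁ − e)² = 26244.0115 → L = 162.0000 → L = 162
check at θ₃=293°: x = 172.6128 (printed 172.6128) ✓

r = 50, L = 162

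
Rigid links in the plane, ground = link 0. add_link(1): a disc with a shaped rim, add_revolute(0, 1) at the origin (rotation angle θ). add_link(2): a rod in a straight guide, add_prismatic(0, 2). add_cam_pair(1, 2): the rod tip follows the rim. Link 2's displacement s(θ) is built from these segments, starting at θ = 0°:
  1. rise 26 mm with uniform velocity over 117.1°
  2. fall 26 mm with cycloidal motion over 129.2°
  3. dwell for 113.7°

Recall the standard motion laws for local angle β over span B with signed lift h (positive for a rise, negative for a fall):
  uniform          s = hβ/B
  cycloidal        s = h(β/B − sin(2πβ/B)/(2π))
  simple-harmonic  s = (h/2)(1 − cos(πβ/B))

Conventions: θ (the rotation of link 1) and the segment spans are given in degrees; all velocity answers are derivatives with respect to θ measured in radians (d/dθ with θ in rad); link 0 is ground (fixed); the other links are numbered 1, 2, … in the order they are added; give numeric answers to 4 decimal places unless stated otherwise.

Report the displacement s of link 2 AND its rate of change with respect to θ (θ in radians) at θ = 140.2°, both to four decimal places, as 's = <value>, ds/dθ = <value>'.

segment 1 (0° to 117.1°, uniform, h = 26) is passed completely: s = 0.0000 + (26) = 26.0000
θ = 140.2° falls in segment 2 (117.1° to 246.3°, cycloidal, h = -26): β = 140.2 − 117.1 = 23.1°, B = 129.2°; Δs = -26·(0.1788 − sin(2π·0.1788)/(2π)) = -0.9179; s = 26.0000 − 0.9179 = 25.0821
velocity in seg [117.1°–246.3°] (cycloidal), θ in radians: β = 23.1° = 0.4032 rad, B = 129.2° = 2.2550 rad; ds/dθ = (h/B)(1 − cos(2πβ/B)) = ((-26)/2.2550)(1 − cos(2π·0.1788)) = -6.541822 mm/rad

s = 25.0821, ds/dθ = -6.5418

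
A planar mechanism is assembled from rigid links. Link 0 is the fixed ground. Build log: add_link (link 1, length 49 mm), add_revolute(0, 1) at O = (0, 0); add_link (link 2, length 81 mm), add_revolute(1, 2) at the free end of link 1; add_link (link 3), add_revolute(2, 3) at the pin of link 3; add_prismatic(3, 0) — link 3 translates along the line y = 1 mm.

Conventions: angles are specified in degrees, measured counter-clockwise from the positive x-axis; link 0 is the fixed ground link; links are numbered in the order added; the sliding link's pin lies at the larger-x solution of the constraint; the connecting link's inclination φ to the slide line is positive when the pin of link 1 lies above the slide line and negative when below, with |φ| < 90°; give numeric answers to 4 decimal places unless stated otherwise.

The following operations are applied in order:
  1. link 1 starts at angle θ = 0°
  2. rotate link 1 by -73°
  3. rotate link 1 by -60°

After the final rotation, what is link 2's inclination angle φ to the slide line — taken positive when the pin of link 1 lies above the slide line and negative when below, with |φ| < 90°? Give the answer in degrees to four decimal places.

geometry: r = 49 mm, L = 81 mm, e = 1 mm; θ starts at 0°
rotate link 1 by -73°: θ ← 0° -73° = -73°
rotate link 1 by -60°: θ ← -73° -60° = -133°
h = r sin θ − e = -35.836331 − 1 = -36.836331
sin φ = h / L = -36.836331 / 81 = -0.45476952
φ = arcsin(-0.45476952) = -27.050106°

-27.0501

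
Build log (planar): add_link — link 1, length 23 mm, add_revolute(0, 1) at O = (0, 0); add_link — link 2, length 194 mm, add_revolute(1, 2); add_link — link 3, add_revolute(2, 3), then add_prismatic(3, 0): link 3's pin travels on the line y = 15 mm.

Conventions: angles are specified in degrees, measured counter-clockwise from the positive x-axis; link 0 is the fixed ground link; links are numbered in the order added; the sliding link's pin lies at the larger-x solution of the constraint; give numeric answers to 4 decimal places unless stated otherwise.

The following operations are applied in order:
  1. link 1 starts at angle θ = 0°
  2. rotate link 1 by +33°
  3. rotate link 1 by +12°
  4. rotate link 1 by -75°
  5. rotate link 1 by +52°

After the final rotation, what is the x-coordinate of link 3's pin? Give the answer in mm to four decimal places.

geometry: r = 23 mm, L = 194 mm, e = 15 mm; θ starts at 0°
rotate link 1 by +33°: θ ← 0° +33° = 33°
rotate link 1 by +12°: θ ← 33° +12° = 45°
rotate link 1 by -75°: θ ← 45° -75° = -30°
rotate link 1 by +52°: θ ← -30° +52° = 22°
crank pin P = (r cos θ, r sin θ) = (21.325229, 8.615952)
h = r sin θ − e = 8.615952 − 15 = -6.384048
x = r cos θ + √(L² − h²) = 21.325229 + 193.894930 = 215.220159

215.2202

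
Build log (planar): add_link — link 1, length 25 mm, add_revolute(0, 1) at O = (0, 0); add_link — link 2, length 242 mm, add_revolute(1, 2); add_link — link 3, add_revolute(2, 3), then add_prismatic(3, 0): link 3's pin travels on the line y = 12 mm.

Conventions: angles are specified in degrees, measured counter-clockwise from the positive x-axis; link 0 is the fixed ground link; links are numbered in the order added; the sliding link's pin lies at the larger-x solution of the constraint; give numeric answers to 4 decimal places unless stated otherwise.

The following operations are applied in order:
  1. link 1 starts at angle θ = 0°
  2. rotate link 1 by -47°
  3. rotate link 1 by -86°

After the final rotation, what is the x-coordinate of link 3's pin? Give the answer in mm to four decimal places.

geometry: r = 25 mm, L = 242 mm, e = 12 mm; θ starts at 0°
rotate link 1 by -47°: θ ← 0° -47° = -47°
rotate link 1 by -86°: θ ← -47° -86° = -133°
crank pin P = (r cos θ, r sin θ) = (-17.049959, -18.283843)
h = r sin θ − e = -18.283843 − 12 = -30.283843
x = r cos θ + √(L² − h²) = -17.049959 + 240.097665 = 223.047706

223.0477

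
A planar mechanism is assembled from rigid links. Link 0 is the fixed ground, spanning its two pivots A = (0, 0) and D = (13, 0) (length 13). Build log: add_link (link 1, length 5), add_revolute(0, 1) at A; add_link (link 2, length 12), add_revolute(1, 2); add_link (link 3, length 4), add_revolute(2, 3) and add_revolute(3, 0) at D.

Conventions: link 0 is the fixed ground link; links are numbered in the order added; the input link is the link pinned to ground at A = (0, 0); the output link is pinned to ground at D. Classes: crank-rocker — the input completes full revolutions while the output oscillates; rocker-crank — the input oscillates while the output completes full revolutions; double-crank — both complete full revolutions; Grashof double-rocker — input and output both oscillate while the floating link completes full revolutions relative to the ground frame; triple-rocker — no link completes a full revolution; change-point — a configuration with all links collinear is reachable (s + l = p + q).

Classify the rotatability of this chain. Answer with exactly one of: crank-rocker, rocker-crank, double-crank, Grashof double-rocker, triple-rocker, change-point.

lengths: ground=13, input=5, coupler=12, output=4
sorted: s=4 (shortest), l=13 (longest), p+q=17
s + l = 17 vs p + q = 17
s + l = p + q → change-point (collinear configuration reachable)

change-point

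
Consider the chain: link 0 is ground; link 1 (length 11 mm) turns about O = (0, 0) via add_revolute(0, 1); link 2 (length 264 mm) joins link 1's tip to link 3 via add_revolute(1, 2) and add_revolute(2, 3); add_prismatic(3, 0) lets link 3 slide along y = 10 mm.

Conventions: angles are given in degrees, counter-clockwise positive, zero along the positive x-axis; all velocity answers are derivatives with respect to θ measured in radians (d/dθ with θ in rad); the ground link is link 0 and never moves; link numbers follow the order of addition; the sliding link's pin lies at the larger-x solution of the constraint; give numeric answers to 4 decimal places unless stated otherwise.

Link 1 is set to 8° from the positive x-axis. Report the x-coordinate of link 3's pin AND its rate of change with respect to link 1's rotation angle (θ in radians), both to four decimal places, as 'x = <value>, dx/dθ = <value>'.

geometry: r = 11 mm, L = 264 mm, e = 10 mm
crank pin P = (r cos θ, r sin θ) = (10.892949, 1.530904)
h = r sin θ − e = 1.530904 − 10 = -8.469096
x = r cos θ + √(L² − h²) = 10.892949 + 263.864121 = 274.757070
dx/dθ = −r sin θ − h·r cos θ/√(L² − h²) (θ in radians; h = -8.469096) = -1.181279

x = 274.7571, dx/dθ = -1.1813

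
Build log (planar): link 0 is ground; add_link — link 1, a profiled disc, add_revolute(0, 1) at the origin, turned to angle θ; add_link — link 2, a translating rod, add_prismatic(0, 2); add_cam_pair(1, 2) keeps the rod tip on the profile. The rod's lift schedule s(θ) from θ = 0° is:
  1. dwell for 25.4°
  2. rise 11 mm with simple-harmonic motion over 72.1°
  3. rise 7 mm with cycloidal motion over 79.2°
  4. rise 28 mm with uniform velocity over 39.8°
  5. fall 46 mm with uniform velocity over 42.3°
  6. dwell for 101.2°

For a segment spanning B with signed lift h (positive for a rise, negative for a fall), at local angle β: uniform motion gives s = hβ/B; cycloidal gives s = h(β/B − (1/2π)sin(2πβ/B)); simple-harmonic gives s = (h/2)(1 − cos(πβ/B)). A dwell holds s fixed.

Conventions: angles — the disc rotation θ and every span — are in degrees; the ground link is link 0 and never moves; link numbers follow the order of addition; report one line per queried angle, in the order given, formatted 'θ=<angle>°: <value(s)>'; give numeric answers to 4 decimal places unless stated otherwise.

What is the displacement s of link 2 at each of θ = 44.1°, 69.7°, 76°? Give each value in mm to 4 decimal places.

seg 1 [0°–25.4°] dwell: s stays 0.0000
seg 2 [25.4°–97.5°] simple-harmonic, h=11: θ=44.1° here. β=18.7, B=72.1. 11/2·(1 − cos(π·0.2594)) = 1.7270 → s = 1.7270
seg 2 [25.4°–97.5°] simple-harmonic, h=11: θ=69.7° here. β=44.3, B=72.1. 11/2·(1 − cos(π·0.6144)) = 7.4348 → s = 7.4348
seg 2 [25.4°–97.5°] simple-harmonic, h=11: θ=76° here. β=50.6, B=72.1. 11/2·(1 − cos(π·0.7018)) = 8.7580 → s = 8.7580

θ=44.1°: 1.7270
θ=69.7°: 7.4348
θ=76°: 8.7580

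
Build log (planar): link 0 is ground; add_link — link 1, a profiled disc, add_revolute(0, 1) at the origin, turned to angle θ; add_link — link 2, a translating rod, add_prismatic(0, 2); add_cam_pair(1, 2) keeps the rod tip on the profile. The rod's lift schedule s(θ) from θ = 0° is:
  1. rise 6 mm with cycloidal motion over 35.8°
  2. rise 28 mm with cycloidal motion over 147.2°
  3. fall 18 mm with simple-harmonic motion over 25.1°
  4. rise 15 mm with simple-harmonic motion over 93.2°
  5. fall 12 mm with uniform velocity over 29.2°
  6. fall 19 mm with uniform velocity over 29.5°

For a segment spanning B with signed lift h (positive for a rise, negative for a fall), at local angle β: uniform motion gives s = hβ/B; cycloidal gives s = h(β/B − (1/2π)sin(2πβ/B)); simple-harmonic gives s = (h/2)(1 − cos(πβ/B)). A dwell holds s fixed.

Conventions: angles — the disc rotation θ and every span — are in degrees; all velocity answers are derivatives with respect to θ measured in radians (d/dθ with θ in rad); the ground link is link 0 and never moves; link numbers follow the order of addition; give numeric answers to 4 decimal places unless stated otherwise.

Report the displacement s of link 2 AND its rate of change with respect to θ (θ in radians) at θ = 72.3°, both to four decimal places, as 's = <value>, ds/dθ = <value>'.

seg 1 [0°–35.8°] cycloidal, h=6: full span → s += 6 → s = 6.0000
seg 2 [35.8°–183°] cycloidal, h=28: θ=72.3° here. β=36.5, B=147.2. 28·(0.2480 − sin(2π·0.2480)/(2π)) = 2.4870 → s = 8.4870
velocity in seg [35.8°–183°] (cycloidal), θ in radians: β = 36.5° = 0.6370 rad, B = 147.2° = 2.5691 rad; ds/dθ = (h/B)(1 − cos(2πβ/B)) = (28/2.5691)(1 − cos(2π·0.2480)) = 10.759096 mm/rad

s = 8.4870, ds/dθ = 10.7591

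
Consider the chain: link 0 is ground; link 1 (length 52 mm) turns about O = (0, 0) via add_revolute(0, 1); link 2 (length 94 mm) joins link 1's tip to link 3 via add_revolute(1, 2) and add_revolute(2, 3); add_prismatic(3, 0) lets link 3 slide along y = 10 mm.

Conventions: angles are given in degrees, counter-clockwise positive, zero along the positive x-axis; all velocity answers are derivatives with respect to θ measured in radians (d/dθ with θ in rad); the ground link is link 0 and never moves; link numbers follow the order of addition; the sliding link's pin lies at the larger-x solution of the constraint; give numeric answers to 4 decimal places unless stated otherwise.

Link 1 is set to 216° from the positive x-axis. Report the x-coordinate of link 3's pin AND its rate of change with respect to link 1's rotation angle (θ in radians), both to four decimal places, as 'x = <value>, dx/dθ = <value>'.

geometry: r = 52 mm, L = 94 mm, e = 10 mm
crank pin P = (r cos θ, r sin θ) = (-42.068884, -30.564833)
h = r sin θ − e = -30.564833 − 10 = -40.564833
x = r cos θ + √(L² − h²) = -42.068884 + 84.796782 = 42.727899
dx/dθ = −r sin θ − h·r cos θ/√(L² − h²) (θ in radians; h = -40.564833) = 10.440045

x = 42.7279, dx/dθ = 10.4400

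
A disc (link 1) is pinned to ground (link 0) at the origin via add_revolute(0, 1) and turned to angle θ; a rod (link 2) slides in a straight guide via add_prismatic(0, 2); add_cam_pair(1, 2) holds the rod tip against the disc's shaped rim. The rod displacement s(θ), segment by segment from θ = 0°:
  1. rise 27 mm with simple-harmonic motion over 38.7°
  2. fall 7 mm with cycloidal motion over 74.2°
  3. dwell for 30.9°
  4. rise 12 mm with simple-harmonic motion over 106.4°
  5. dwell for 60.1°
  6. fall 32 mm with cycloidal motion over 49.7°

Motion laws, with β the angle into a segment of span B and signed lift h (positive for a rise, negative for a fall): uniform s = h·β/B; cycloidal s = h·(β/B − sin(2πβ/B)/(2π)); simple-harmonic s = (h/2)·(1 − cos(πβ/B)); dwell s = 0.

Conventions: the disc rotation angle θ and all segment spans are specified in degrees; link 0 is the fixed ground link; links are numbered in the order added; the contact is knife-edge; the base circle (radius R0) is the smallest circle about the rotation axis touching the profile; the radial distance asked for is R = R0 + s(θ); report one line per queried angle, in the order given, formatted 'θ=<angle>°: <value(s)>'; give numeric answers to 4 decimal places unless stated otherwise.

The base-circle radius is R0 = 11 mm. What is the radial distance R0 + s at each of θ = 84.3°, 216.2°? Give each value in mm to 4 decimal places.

segment 1 (0° to 38.7°, simple-harmonic, h = 27) is passed completely: s = 0.0000 + (27) = 27.0000
θ = 84.3° falls in segment 2 (38.7° to 112.9°, cycloidal, h = -7): β = 84.3 − 38.7 = 45.6°, B = 74.2°; Δs = -7·(0.6146 − sin(2π·0.6146)/(2π)) = -5.0363; s = 27.0000 − 5.0363 = 21.9637
segment 2 (38.7° to 112.9°, cycloidal, h = -7) is passed completely: s = 27.0000 + (-7) = 20.0000
segment 3 (112.9° to 143.8°, dwell): s unchanged at 20.0000
θ = 216.2° falls in segment 4 (143.8° to 250.2°, simple-harmonic, h = 12): β = 216.2 − 143.8 = 72.4°, B = 106.4°; Δs = 12/2·(1 − cos(π·0.6805)) = 9.2221; s = 20.0000 + 9.2221 = 29.2221
θ=84.3°: R = R0 + s = 11 + 21.9637 = 32.9637
θ=216.2°: R = R0 + s = 11 + 29.2221 = 40.2221

θ=84.3°: 32.9637
θ=216.2°: 40.2221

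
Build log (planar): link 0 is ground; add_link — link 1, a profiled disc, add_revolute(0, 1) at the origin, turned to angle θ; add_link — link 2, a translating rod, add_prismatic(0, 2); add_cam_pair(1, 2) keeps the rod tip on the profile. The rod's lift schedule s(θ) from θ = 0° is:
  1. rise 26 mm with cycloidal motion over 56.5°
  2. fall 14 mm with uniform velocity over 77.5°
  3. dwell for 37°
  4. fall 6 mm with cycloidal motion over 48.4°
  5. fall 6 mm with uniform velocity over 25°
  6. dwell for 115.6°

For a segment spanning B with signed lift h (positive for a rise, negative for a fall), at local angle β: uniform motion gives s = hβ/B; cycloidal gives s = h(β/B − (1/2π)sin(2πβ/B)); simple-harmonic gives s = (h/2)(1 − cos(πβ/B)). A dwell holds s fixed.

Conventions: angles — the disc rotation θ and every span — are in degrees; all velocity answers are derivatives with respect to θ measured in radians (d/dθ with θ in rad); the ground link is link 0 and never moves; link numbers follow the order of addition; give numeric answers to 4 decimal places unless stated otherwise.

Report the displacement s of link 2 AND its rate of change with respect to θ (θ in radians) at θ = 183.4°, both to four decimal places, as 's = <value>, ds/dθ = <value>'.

seg 1 [0°–56.5°] cycloidal, h=26: full span → s += 26 → s = 26.0000
seg 2 [56.5°–134°] uniform, h=-14: full span → s += -14 → s = 12.0000
seg 3 [134°–171°] dwell: s stays 12.0000
seg 4 [171°–219.4°] cycloidal, h=-6: θ=183.4° here. β=12.4, B=48.4. -6·(0.2562 − sin(2π·0.2562)/(2π)) = -0.5830 → s = 11.4170
velocity in seg [171°–219.4°] (cycloidal), θ in radians: β = 12.4° = 0.2164 rad, B = 48.4° = 0.8447 rad; ds/dθ = (h/B)(1 − cos(2πβ/B)) = ((-6)/0.8447)(1 − cos(2π·0.2562)) = -7.379333 mm/rad

s = 11.4170, ds/dθ = -7.3793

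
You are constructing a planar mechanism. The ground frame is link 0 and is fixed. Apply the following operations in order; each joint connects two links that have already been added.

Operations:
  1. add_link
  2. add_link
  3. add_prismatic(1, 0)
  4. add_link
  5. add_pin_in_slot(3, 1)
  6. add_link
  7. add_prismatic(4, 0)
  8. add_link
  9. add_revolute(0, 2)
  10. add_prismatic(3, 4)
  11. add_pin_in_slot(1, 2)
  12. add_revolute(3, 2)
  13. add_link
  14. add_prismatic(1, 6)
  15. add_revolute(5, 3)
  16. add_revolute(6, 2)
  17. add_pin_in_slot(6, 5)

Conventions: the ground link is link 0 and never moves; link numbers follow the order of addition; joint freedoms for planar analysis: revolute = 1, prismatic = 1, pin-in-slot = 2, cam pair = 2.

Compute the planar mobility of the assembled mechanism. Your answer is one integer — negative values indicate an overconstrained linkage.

link 0 = ground. State L|J1|J2 = 1|0|0
+link1  2|0|0
+link2  3|0|0
P(1,0) f=1→J1  3|1|0
+link3  4|1|0
PS(3,1) f=2→J2  4|1|1
+link4  5|1|1
P(4,0) f=1→J1  5|2|1
+link5  6|2|1
R(0,2) f=1→J1  6|3|1
P(3,4) f=1→J1  6|4|1
PS(1,2) f=2→J2  6|4|2
R(3,2) f=1→J1  6|5|2
+link6  7|5|2
P(1,6) f=1→J1  7|6|2
R(5,3) f=1→J1  7|7|2
R(6,2) f=1→J1  7|8|2
PS(6,5) f=2→J2  7|8|3
M = 3(7−1)−2·8−3 = 18−16−3 = -1

M = -1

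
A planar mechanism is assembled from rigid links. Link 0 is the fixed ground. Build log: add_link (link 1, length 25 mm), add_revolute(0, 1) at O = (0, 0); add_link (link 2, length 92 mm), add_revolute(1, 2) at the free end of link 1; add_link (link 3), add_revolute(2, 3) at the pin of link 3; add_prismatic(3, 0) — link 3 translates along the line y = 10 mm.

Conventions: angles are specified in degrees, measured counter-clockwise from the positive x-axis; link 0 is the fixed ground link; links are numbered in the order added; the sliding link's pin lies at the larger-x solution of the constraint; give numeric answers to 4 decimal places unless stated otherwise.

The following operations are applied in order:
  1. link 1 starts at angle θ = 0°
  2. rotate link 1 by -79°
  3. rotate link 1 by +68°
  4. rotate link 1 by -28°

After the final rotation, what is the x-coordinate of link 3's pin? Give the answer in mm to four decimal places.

geometry: r = 25 mm, L = 92 mm, e = 10 mm; θ starts at 0°
rotate link 1 by -79°: θ ← 0° -79° = -79°
rotate link 1 by +68°: θ ← -79° +68° = -11°
rotate link 1 by -28°: θ ← -11° -28° = -39°
crank pin P = (r cos θ, r sin θ) = (19.428649, -15.733010)
h = r sin θ − e = -15.733010 − 10 = -25.733010
x = r cos θ + √(L² − h²) = 19.428649 + 88.327868 = 107.756517

107.7565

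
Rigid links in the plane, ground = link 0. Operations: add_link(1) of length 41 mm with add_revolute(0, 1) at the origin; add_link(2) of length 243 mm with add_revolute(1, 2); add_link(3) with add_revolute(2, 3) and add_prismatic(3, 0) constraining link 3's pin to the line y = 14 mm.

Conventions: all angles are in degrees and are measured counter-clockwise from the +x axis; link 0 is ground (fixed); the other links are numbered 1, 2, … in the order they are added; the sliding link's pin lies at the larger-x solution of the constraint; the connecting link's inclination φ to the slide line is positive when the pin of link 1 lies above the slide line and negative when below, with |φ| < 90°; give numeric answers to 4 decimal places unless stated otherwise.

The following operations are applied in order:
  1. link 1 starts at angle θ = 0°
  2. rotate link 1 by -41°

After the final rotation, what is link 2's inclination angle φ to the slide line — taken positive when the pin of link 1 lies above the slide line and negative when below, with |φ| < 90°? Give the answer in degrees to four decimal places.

geometry: r = 41 mm, L = 243 mm, e = 14 mm; θ starts at 0°
rotate link 1 by -41°: θ ← 0° -41° = -41°
h = r sin θ − e = -26.898420 − 14 = -40.898420
sin φ = h / L = -40.898420 / 243 = -0.16830626
φ = arcsin(-0.16830626) = -9.689356°

-9.6894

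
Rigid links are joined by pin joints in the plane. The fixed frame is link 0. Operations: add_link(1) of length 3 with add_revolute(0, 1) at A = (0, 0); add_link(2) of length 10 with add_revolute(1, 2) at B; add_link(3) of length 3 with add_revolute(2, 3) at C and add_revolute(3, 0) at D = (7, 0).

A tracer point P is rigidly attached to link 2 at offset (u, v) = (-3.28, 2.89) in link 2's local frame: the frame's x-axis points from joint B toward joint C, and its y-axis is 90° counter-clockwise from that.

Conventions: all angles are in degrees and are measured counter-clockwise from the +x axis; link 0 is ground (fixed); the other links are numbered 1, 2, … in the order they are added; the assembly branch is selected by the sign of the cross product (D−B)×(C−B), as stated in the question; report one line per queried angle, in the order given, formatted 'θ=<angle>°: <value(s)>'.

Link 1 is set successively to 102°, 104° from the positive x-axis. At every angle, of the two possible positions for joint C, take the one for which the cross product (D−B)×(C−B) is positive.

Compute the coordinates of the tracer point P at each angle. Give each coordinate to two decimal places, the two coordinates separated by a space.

A=(0,0), D=(7.00,0)
θ=102°: B = A + 3.00·(cos102°, sin102°) = (-0.6237, 2.9344)
θ=102°: |BD| = 8.1690
θ=102°: circle(B,10.00) ∩ circle(D,3.00): a=9.6543, h=2.6065
θ=102°:   candidates: C₊=(9.3225,1.8989) cross=21.292; C₋=(7.4499,-2.9661) cross=-21.292
θ=102°:   branch + wants cross > 0 → take C=(9.3225,1.8989) (cross=21.292)
θ=102°: ex = (C−B)/|BC| = (0.9946,-0.1036); ey = (0.1036,0.9946)
θ=102°: P = B + -3.28·ex + 2.89·ey = (-3.5868,6.1486)
θ=104°: B = A + 3.00·(cos104°, sin104°) = (-0.7258, 2.9109)
θ=104°: |BD| = 8.2560
θ=104°: circle(B,10.00) ∩ circle(D,3.00): a=9.6392, h=2.6621
θ=104°:   candidates: C₊=(9.2330,2.0035) cross=21.978; C₋=(7.3558,-2.9788) cross=-21.978
θ=104°:   branch + wants cross > 0 → take C=(9.2330,2.0035) (cross=21.978)
θ=104°: ex = (C−B)/|BC| = (0.9959,-0.0907); ey = (0.0907,0.9959)
θ=104°: P = B + -3.28·ex + 2.89·ey = (-3.7300,6.0866)

θ=102°: -3.59 6.15
θ=104°: -3.73 6.09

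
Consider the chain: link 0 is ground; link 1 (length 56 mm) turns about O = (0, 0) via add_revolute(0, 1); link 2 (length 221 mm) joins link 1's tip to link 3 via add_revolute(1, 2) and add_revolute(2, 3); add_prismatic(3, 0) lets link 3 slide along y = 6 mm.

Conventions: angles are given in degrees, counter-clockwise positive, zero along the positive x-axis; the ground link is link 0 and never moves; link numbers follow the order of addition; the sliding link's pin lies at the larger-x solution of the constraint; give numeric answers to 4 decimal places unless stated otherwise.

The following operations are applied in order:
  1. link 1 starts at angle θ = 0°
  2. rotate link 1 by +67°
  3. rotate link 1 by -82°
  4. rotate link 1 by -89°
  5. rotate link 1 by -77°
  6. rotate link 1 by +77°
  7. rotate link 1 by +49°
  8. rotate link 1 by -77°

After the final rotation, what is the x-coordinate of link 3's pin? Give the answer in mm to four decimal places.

geometry: r = 56 mm, L = 221 mm, e = 6 mm; θ starts at 0°
rotate link 1 by +67°: θ ← 0° +67° = 67°
rotate link 1 by -82°: θ ← 67° -82° = -15°
rotate link 1 by -89°: θ ← -15° -89° = -104°
rotate link 1 by -77°: θ ← -104° -77° = -181°
rotate link 1 by +77°: θ ← -181° +77° = -104°
rotate link 1 by +49°: θ ← -104° +49° = -55°
rotate link 1 by -77°: θ ← -55° -77° = -132°
crank pin P = (r cos θ, r sin θ) = (-37.471314, -41.616110)
h = r sin θ − e = -41.616110 − 6 = -47.616110
x = r cos θ + √(L² − h²) = -37.471314 + 215.809421 = 178.338107

178.3381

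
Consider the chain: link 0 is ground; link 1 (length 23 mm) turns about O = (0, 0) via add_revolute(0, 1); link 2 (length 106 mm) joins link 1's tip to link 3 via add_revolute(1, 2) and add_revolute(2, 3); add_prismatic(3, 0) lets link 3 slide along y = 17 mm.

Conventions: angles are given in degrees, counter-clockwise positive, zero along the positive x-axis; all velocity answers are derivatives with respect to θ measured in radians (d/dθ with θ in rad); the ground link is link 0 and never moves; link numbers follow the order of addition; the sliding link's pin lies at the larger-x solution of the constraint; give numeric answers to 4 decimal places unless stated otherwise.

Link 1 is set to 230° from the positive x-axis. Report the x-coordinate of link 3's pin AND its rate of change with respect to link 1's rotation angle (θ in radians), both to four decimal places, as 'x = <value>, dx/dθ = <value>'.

geometry: r = 23 mm, L = 106 mm, e = 17 mm
crank pin P = (r cos θ, r sin θ) = (-14.784115, -17.619022)
h = r sin θ − e = -17.619022 − 17 = -34.619022
x = r cos θ + √(L² − h²) = -14.784115 + 100.187441 = 85.403326
dx/dθ = −r sin θ − h·r cos θ/√(L² − h²) (θ in radians; h = -34.619022) = 12.510482

x = 85.4033, dx/dθ = 12.5105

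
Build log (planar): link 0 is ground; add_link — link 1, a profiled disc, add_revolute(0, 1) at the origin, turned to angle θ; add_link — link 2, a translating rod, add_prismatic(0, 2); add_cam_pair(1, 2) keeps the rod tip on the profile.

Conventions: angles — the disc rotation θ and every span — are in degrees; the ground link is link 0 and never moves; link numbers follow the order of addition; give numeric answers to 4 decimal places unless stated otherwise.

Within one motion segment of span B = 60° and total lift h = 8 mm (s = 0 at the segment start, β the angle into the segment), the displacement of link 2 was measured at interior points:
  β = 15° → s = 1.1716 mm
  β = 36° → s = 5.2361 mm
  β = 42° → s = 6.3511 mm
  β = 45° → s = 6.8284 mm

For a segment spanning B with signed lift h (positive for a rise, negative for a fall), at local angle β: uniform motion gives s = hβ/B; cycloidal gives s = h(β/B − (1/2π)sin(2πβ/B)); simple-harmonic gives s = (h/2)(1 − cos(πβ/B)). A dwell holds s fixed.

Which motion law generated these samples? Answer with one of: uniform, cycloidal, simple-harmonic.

candidates at β/B = r: uniform s = h·r (linear in β); cycloidal s = h·(r − sin(2πr)/(2π)); simple-harmonic s = (h/2)(1 − cos(πr))
β=15°: printed 1.1716 | uniform 2.0000, cycloidal 0.7268, simple-harmonic 1.1716
β=36°: printed 5.2361 | uniform 4.8000, cycloidal 5.5484, simple-harmonic 5.2361
β=42°: printed 6.3511 | uniform 5.6000, cycloidal 6.8109, simple-harmonic 6.3511
β=45°: printed 6.8284 | uniform 6.0000, cycloidal 7.2732, simple-harmonic 6.8284
only one law matches every sample → simple-harmonic

simple-harmonic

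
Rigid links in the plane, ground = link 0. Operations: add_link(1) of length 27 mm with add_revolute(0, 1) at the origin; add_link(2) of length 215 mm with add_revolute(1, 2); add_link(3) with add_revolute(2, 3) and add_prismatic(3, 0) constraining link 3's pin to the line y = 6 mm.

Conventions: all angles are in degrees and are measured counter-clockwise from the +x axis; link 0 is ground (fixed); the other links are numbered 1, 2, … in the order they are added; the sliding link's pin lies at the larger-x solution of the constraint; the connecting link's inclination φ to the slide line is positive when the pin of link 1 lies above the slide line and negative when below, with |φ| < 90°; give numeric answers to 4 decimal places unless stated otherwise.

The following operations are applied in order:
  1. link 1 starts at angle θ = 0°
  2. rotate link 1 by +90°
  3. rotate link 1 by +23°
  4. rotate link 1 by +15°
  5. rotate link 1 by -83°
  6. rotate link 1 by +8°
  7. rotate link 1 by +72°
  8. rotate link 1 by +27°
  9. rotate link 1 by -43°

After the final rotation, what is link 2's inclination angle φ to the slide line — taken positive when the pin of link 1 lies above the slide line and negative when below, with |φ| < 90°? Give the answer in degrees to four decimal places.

geometry: r = 27 mm, L = 215 mm, e = 6 mm; θ starts at 0°
rotate link 1 by +90°: θ ← 0° +90° = 90°
rotate link 1 by +23°: θ ← 90° +23° = 113°
rotate link 1 by +15°: θ ← 113° +15° = 128°
rotate link 1 by -83°: θ ← 128° -83° = 45°
rotate link 1 by +8°: θ ← 45° +8° = 53°
rotate link 1 by +72°: θ ← 53° +72° = 125°
rotate link 1 by +27°: θ ← 125° +27° = 152°
rotate link 1 by -43°: θ ← 152° -43° = 109°
h = r sin θ − e = 25.529002 − 6 = 19.529002
sin φ = h / L = 19.529002 / 215 = 0.09083257
φ = arcsin(0.09083257) = 5.211506°

5.2115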